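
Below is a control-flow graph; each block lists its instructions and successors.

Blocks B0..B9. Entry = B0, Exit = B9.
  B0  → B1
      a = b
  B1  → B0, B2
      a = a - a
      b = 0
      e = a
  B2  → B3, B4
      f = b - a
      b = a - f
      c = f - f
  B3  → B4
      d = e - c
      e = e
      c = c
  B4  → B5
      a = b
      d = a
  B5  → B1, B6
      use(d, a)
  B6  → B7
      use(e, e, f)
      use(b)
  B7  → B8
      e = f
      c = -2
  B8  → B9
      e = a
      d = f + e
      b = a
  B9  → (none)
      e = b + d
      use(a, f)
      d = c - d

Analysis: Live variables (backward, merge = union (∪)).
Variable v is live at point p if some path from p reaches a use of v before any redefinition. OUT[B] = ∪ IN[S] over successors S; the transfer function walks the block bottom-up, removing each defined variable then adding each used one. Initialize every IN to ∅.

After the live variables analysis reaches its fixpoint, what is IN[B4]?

Answer: {b, e, f}

Working:
Converged values:
  B0: | IN={b} | OUT={a}
  B1: | IN={a} | OUT={a, b, e}
  B2: | IN={a, b, e} | OUT={b, c, e, f}
  B3: | IN={b, c, e, f} | OUT={b, e, f}
  B4: | IN={b, e, f} | OUT={a, b, d, e, f}
  B5: | IN={a, b, d, e, f} | OUT={a, b, e, f}
  B6: | IN={a, b, e, f} | OUT={a, f}
  B7: | IN={a, f} | OUT={a, c, f}
  B8: | IN={a, c, f} | OUT={a, b, c, d, f}
  B9: | IN={a, b, c, d, f} | OUT={}

Merge at B4: OUT[B4] = IN[B5] = {a, b, d, e, f}
Applying B4's transfer function to that OUT value gives IN[B4] (row B4 above).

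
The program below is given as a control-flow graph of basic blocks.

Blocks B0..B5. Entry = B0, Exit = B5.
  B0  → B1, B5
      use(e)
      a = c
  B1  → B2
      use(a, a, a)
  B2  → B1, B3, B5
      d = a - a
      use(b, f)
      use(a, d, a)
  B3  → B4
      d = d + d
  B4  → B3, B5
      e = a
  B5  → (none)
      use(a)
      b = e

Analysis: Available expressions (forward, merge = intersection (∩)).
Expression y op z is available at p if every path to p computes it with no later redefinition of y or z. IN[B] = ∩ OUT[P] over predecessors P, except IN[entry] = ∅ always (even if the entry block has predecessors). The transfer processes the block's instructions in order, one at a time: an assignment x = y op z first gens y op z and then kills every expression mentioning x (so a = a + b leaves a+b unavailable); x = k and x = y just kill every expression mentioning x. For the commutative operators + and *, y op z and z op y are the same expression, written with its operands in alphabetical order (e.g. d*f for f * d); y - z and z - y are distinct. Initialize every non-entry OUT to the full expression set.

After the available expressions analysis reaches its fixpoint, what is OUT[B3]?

Fixpoint table:
  B0: | IN={} | OUT={}
  B1: | IN={} | OUT={}
  B2: | IN={} | OUT={a-a}
  B3: | IN={a-a} | OUT={a-a}
  B4: | IN={a-a} | OUT={a-a}
  B5: | IN={} | OUT={}

Merge at B3: IN[B3] = OUT[B2] ∩ OUT[B4] = {a-a}
Applying B3's transfer function to that IN value gives OUT[B3] (row B3 above).

Answer: {a-a}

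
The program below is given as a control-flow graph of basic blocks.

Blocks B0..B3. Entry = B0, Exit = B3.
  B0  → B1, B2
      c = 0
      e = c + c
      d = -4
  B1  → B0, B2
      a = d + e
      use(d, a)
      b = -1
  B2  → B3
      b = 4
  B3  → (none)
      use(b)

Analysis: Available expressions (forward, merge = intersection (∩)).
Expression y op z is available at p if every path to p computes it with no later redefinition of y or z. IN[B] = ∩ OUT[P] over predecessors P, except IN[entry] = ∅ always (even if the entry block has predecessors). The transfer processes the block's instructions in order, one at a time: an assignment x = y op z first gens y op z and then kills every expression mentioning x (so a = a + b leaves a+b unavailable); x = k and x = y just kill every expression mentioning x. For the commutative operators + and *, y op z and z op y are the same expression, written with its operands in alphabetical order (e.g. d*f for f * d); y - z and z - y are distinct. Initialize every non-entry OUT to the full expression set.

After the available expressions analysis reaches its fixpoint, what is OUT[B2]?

Per-block solution:
  B0:   IN={}   OUT={c+c}
  B1:   IN={c+c}   OUT={c+c, d+e}
  B2:   IN={c+c}   OUT={c+c}
  B3:   IN={c+c}   OUT={c+c}

Merge at B2: IN[B2] = OUT[B0] ∩ OUT[B1] = {c+c}
Applying B2's transfer function to that IN value gives OUT[B2] (row B2 above).

Answer: {c+c}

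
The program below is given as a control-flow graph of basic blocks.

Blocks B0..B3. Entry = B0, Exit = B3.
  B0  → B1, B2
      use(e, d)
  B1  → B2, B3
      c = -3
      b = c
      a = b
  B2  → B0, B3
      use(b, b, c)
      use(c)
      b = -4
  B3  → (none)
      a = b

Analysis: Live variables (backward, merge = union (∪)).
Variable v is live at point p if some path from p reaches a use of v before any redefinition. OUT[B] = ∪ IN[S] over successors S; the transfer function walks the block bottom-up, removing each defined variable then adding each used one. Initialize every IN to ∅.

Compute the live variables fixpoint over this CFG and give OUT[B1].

Converged values:
  B0:   IN={b, c, d, e}   OUT={b, c, d, e}
  B1:   IN={d, e}   OUT={b, c, d, e}
  B2:   IN={b, c, d, e}   OUT={b, c, d, e}
  B3:   IN={b}   OUT={}

Merge at B1: OUT[B1] = IN[B2] ⊔ IN[B3] = {b, c, d, e}

Answer: {b, c, d, e}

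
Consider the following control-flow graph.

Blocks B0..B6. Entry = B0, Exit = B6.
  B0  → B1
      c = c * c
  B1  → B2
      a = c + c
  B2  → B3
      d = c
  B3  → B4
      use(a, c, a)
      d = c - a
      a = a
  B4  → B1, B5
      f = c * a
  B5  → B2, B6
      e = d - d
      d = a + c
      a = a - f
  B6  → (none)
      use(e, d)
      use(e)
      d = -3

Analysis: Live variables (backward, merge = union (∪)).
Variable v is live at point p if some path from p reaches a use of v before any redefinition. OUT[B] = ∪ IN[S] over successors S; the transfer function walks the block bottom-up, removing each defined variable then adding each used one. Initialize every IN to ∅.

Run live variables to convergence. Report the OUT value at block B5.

Answer: {a, c, d, e}

Derivation:
Fixpoint table:
  B0: | IN={c} | OUT={c}
  B1: | IN={c} | OUT={a, c}
  B2: | IN={a, c} | OUT={a, c}
  B3: | IN={a, c} | OUT={a, c, d}
  B4: | IN={a, c, d} | OUT={a, c, d, f}
  B5: | IN={a, c, d, f} | OUT={a, c, d, e}
  B6: | IN={d, e} | OUT={}

Merge at B5: OUT[B5] = IN[B2] ⊔ IN[B6] = {a, c, d, e}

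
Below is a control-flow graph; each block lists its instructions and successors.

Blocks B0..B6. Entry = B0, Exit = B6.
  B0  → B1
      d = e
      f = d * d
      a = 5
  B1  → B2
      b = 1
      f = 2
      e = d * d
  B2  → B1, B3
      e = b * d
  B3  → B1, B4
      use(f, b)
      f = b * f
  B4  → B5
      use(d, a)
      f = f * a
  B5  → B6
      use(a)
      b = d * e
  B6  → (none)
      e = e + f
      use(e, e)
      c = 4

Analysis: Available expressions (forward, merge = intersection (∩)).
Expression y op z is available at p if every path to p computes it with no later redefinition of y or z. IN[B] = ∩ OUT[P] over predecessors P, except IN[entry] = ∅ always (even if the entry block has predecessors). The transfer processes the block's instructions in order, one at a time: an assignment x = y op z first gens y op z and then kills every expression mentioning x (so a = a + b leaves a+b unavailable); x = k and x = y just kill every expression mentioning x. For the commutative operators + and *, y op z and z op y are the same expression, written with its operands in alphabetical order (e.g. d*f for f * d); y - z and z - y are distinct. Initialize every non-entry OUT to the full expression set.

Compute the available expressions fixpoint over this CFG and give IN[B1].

Fixpoint table:
  B0:  IN={}  OUT={d*d}
  B1:  IN={d*d}  OUT={d*d}
  B2:  IN={d*d}  OUT={b*d, d*d}
  B3:  IN={b*d, d*d}  OUT={b*d, d*d}
  B4:  IN={b*d, d*d}  OUT={b*d, d*d}
  B5:  IN={b*d, d*d}  OUT={d*d, d*e}
  B6:  IN={d*d, d*e}  OUT={d*d}

Merge at B1: IN[B1] = OUT[B0] ∩ OUT[B2] ∩ OUT[B3] = {d*d}

Answer: {d*d}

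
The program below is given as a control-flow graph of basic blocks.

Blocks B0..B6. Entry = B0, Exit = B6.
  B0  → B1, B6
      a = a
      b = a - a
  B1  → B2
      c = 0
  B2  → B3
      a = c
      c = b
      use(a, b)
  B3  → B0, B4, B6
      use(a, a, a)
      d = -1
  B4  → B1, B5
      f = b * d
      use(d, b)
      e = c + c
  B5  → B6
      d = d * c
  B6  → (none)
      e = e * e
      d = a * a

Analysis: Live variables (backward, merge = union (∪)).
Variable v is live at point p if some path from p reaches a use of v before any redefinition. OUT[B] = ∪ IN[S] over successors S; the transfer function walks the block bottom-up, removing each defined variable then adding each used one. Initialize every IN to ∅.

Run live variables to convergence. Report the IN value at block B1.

Per-block solution:
  B0:   IN={a, e}   OUT={a, b, e}
  B1:   IN={b, e}   OUT={b, c, e}
  B2:   IN={b, c, e}   OUT={a, b, c, e}
  B3:   IN={a, b, c, e}   OUT={a, b, c, d, e}
  B4:   IN={a, b, c, d}   OUT={a, b, c, d, e}
  B5:   IN={a, c, d, e}   OUT={a, e}
  B6:   IN={a, e}   OUT={}

Merge at B1: OUT[B1] = IN[B2] = {b, c, e}
Applying B1's transfer function to that OUT value gives IN[B1] (row B1 above).

Answer: {b, e}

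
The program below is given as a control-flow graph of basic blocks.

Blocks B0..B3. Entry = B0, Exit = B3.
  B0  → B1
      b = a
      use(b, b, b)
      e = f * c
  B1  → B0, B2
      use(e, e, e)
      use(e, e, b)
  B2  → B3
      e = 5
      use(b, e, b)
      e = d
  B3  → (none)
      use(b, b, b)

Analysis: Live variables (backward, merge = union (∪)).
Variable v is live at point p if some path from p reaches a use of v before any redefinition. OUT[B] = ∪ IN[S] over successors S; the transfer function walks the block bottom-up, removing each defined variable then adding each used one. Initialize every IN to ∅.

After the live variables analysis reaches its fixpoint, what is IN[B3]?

Answer: {b}

Derivation:
Converged values:
  B0: | IN={a, c, d, f} | OUT={a, b, c, d, e, f}
  B1: | IN={a, b, c, d, e, f} | OUT={a, b, c, d, f}
  B2: | IN={b, d} | OUT={b}
  B3: | IN={b} | OUT={}

B3 is the boundary node: OUT[B3] = {}
Applying B3's transfer function to that OUT value gives IN[B3] (row B3 above).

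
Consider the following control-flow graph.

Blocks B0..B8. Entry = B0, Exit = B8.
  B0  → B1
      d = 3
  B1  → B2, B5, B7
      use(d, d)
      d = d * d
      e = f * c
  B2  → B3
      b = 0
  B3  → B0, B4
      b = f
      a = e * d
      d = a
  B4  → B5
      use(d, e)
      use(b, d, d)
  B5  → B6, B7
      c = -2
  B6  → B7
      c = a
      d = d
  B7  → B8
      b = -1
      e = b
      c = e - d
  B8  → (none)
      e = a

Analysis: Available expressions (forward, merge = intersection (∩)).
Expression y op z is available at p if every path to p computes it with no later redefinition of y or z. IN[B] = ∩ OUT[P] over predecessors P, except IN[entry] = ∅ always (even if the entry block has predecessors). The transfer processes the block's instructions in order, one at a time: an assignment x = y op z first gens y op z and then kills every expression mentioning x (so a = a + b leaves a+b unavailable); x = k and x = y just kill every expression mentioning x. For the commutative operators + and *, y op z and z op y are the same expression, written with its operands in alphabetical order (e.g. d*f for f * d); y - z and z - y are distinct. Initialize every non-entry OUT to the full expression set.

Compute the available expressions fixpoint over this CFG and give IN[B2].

Answer: {c*f}

Trace:
Converged values:
  B0:   IN={}   OUT={}
  B1:   IN={}   OUT={c*f}
  B2:   IN={c*f}   OUT={c*f}
  B3:   IN={c*f}   OUT={c*f}
  B4:   IN={c*f}   OUT={c*f}
  B5:   IN={c*f}   OUT={}
  B6:   IN={}   OUT={}
  B7:   IN={}   OUT={e-d}
  B8:   IN={e-d}   OUT={}

Merge at B2: IN[B2] = OUT[B1] = {c*f}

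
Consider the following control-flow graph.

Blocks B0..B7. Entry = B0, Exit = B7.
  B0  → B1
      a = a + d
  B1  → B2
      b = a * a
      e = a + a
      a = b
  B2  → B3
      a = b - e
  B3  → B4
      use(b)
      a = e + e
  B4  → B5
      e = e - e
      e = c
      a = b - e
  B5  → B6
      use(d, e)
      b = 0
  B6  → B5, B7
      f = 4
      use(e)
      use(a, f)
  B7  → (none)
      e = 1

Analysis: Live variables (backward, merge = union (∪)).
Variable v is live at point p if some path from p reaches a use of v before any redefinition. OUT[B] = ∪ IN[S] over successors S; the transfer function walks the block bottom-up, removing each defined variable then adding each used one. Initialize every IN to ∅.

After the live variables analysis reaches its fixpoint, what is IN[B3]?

Per-block solution:
  B0: | IN={a, c, d} | OUT={a, c, d}
  B1: | IN={a, c, d} | OUT={b, c, d, e}
  B2: | IN={b, c, d, e} | OUT={b, c, d, e}
  B3: | IN={b, c, d, e} | OUT={b, c, d, e}
  B4: | IN={b, c, d, e} | OUT={a, d, e}
  B5: | IN={a, d, e} | OUT={a, d, e}
  B6: | IN={a, d, e} | OUT={a, d, e}
  B7: | IN={} | OUT={}

Merge at B3: OUT[B3] = IN[B4] = {b, c, d, e}
Applying B3's transfer function to that OUT value gives IN[B3] (row B3 above).

Answer: {b, c, d, e}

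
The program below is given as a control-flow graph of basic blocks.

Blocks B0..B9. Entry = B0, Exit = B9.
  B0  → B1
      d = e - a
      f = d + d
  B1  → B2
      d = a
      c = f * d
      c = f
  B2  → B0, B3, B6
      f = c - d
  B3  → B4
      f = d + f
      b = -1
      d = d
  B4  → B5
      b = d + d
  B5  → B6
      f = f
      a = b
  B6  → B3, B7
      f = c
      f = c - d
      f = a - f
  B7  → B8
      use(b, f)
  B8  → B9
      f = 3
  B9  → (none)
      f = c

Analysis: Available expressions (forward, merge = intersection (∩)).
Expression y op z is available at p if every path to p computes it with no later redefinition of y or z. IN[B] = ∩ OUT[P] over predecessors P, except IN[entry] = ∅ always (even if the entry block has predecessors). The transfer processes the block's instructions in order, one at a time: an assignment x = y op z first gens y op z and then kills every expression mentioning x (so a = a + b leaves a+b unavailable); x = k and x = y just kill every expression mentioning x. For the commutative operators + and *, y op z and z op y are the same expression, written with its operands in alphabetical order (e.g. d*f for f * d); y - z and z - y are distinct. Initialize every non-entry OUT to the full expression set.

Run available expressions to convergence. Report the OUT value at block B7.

Converged values:
  B0: | IN={} | OUT={d+d, e-a}
  B1: | IN={d+d, e-a} | OUT={d*f, e-a}
  B2: | IN={d*f, e-a} | OUT={c-d, e-a}
  B3: | IN={c-d} | OUT={}
  B4: | IN={} | OUT={d+d}
  B5: | IN={d+d} | OUT={d+d}
  B6: | IN={} | OUT={c-d}
  B7: | IN={c-d} | OUT={c-d}
  B8: | IN={c-d} | OUT={c-d}
  B9: | IN={c-d} | OUT={c-d}

Merge at B7: IN[B7] = OUT[B6] = {c-d}
Applying B7's transfer function to that IN value gives OUT[B7] (row B7 above).

Answer: {c-d}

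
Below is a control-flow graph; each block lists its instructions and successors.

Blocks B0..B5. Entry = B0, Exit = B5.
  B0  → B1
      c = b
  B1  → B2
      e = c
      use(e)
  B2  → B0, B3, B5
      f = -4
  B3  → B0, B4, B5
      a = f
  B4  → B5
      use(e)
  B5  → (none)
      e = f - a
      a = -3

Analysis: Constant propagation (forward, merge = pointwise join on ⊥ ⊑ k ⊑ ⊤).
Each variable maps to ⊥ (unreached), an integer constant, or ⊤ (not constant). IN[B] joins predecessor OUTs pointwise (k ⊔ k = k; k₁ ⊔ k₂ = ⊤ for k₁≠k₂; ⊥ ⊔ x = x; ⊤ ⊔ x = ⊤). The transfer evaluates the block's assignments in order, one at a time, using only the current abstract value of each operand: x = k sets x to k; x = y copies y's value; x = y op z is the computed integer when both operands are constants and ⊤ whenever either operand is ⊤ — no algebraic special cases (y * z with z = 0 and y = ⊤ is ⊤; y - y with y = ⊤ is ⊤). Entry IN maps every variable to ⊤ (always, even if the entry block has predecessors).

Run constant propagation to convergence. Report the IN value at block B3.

Fixpoint table:
  B0:   IN=(all ⊤)   OUT=(all ⊤)
  B1:   IN=(all ⊤)   OUT=(all ⊤)
  B2:   IN=(all ⊤)   OUT={f:-4; rest ⊤}
  B3:   IN={f:-4; rest ⊤}   OUT={a:-4, f:-4; rest ⊤}
  B4:   IN={a:-4, f:-4; rest ⊤}   OUT={a:-4, f:-4; rest ⊤}
  B5:   IN={f:-4; rest ⊤}   OUT={a:-3, f:-4; rest ⊤}

Merge at B3: IN[B3] = OUT[B2] = {a: ⊤, b: ⊤, c: ⊤, d: ⊤, e: ⊤, f: -4}

Answer: {a: ⊤, b: ⊤, c: ⊤, d: ⊤, e: ⊤, f: -4}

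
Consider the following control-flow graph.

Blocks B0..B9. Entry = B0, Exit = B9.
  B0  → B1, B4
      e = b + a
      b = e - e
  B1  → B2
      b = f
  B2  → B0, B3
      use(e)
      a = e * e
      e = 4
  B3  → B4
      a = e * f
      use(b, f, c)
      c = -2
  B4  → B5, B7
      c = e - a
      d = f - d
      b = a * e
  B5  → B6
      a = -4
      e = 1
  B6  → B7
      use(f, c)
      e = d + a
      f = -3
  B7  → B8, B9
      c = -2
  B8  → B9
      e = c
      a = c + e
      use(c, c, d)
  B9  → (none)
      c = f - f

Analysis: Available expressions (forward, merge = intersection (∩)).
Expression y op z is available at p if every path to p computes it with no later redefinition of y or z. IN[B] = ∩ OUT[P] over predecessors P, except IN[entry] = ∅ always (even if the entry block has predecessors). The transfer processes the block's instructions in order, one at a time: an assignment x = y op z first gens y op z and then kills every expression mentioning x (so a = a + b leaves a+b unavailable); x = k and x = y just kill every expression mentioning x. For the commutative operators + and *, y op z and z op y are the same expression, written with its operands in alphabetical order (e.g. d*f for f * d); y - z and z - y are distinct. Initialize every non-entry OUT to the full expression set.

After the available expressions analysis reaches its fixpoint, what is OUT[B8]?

Fixpoint table:
  B0:   IN={}   OUT={e-e}
  B1:   IN={e-e}   OUT={e-e}
  B2:   IN={e-e}   OUT={}
  B3:   IN={}   OUT={e*f}
  B4:   IN={}   OUT={a*e, e-a}
  B5:   IN={a*e, e-a}   OUT={}
  B6:   IN={}   OUT={a+d}
  B7:   IN={}   OUT={}
  B8:   IN={}   OUT={c+e}
  B9:   IN={}   OUT={f-f}

Merge at B8: IN[B8] = OUT[B7] = {}
Applying B8's transfer function to that IN value gives OUT[B8] (row B8 above).

Answer: {c+e}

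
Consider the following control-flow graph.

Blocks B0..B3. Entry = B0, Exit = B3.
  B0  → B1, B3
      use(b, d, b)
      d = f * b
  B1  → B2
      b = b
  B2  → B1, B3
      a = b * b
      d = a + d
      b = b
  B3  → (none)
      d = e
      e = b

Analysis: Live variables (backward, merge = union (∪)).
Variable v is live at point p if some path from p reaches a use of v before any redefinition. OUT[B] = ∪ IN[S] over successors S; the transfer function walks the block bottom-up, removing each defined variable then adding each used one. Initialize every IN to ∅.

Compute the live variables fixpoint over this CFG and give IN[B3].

Fixpoint table:
  B0:  IN={b, d, e, f}  OUT={b, d, e}
  B1:  IN={b, d, e}  OUT={b, d, e}
  B2:  IN={b, d, e}  OUT={b, d, e}
  B3:  IN={b, e}  OUT={}

B3 is the boundary node: OUT[B3] = {}
Applying B3's transfer function to that OUT value gives IN[B3] (row B3 above).

Answer: {b, e}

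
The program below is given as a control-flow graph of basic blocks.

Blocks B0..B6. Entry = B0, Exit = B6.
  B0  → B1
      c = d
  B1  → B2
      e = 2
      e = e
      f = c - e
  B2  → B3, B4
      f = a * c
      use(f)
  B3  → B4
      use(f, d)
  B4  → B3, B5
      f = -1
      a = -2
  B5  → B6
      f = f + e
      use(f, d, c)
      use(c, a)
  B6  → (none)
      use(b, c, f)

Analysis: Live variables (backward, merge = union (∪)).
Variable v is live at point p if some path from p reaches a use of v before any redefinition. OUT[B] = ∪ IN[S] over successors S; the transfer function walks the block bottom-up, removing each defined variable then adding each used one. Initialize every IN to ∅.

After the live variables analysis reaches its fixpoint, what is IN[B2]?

Answer: {a, b, c, d, e}

Working:
Converged values:
  B0: | IN={a, b, d} | OUT={a, b, c, d}
  B1: | IN={a, b, c, d} | OUT={a, b, c, d, e}
  B2: | IN={a, b, c, d, e} | OUT={b, c, d, e, f}
  B3: | IN={b, c, d, e, f} | OUT={b, c, d, e}
  B4: | IN={b, c, d, e} | OUT={a, b, c, d, e, f}
  B5: | IN={a, b, c, d, e, f} | OUT={b, c, f}
  B6: | IN={b, c, f} | OUT={}

Merge at B2: OUT[B2] = IN[B3] ⊔ IN[B4] = {b, c, d, e, f}
Applying B2's transfer function to that OUT value gives IN[B2] (row B2 above).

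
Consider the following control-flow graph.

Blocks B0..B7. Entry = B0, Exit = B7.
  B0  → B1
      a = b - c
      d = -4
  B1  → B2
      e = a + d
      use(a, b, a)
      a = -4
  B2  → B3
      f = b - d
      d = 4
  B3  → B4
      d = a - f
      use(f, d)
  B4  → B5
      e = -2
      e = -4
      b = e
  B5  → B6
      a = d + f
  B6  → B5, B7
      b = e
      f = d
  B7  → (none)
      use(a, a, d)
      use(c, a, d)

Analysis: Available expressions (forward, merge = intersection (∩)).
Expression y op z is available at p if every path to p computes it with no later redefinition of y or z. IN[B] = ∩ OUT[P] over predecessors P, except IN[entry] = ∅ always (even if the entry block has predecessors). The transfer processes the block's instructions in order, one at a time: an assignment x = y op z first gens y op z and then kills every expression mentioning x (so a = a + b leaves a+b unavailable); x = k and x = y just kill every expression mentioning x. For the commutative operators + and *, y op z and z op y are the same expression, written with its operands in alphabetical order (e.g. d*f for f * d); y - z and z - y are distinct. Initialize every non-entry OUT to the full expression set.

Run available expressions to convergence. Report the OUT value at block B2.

Answer: {b-c}

Trace:
Fixpoint table:
  B0:   IN={}   OUT={b-c}
  B1:   IN={b-c}   OUT={b-c}
  B2:   IN={b-c}   OUT={b-c}
  B3:   IN={b-c}   OUT={a-f, b-c}
  B4:   IN={a-f, b-c}   OUT={a-f}
  B5:   IN={}   OUT={d+f}
  B6:   IN={d+f}   OUT={}
  B7:   IN={}   OUT={}

Merge at B2: IN[B2] = OUT[B1] = {b-c}
Applying B2's transfer function to that IN value gives OUT[B2] (row B2 above).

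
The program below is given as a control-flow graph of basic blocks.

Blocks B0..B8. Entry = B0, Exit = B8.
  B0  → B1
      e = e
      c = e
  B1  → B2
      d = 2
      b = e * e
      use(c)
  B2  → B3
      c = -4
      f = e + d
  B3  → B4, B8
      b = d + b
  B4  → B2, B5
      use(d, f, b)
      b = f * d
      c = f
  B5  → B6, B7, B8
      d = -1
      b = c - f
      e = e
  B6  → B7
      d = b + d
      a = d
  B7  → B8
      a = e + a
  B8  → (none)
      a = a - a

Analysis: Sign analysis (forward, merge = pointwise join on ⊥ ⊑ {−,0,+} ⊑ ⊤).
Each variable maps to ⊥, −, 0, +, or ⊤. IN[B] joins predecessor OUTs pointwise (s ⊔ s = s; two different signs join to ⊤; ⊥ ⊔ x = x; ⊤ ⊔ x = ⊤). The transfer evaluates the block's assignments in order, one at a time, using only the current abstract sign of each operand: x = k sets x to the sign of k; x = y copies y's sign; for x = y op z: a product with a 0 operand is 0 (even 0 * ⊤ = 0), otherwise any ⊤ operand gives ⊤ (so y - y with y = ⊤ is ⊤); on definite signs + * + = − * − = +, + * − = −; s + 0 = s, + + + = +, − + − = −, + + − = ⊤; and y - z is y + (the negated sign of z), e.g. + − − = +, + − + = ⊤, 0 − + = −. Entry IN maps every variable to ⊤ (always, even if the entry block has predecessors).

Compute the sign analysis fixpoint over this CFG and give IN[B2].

Answer: {a: ⊤, b: ⊤, c: ⊤, d: +, e: ⊤, f: ⊤}

Working:
Converged values:
  B0: | IN=(all ⊤) | OUT=(all ⊤)
  B1: | IN=(all ⊤) | OUT={d:+; rest ⊤}
  B2: | IN={d:+; rest ⊤} | OUT={c:-, d:+; rest ⊤}
  B3: | IN={c:-, d:+; rest ⊤} | OUT={c:-, d:+; rest ⊤}
  B4: | IN={c:-, d:+; rest ⊤} | OUT={d:+; rest ⊤}
  B5: | IN={d:+; rest ⊤} | OUT={d:-; rest ⊤}
  B6: | IN={d:-; rest ⊤} | OUT=(all ⊤)
  B7: | IN=(all ⊤) | OUT=(all ⊤)
  B8: | IN=(all ⊤) | OUT=(all ⊤)

Merge at B2: IN[B2] = OUT[B1] ⊔ OUT[B4] = {a: ⊤, b: ⊤, c: ⊤, d: +, e: ⊤, f: ⊤}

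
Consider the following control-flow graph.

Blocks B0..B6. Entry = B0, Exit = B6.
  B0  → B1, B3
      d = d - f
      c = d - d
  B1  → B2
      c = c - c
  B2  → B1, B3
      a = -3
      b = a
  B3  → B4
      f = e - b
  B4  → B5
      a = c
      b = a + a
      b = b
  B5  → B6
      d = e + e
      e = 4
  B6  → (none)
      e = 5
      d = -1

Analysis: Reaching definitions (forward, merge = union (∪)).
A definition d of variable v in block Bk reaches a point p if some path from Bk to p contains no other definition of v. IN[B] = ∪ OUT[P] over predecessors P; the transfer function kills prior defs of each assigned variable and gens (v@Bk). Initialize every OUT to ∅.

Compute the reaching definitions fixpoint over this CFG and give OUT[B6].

Per-block solution:
  B0: | IN={} | OUT={c@B0, d@B0}
  B1: | IN={a@B2, b@B2, c@B0, c@B1, d@B0} | OUT={a@B2, b@B2, c@B1, d@B0}
  B2: | IN={a@B2, b@B2, c@B1, d@B0} | OUT={a@B2, b@B2, c@B1, d@B0}
  B3: | IN={a@B2, b@B2, c@B0, c@B1, d@B0} | OUT={a@B2, b@B2, c@B0, c@B1, d@B0, f@B3}
  B4: | IN={a@B2, b@B2, c@B0, c@B1, d@B0, f@B3} | OUT={a@B4, b@B4, c@B0, c@B1, d@B0, f@B3}
  B5: | IN={a@B4, b@B4, c@B0, c@B1, d@B0, f@B3} | OUT={a@B4, b@B4, c@B0, c@B1, d@B5, e@B5, f@B3}
  B6: | IN={a@B4, b@B4, c@B0, c@B1, d@B5, e@B5, f@B3} | OUT={a@B4, b@B4, c@B0, c@B1, d@B6, e@B6, f@B3}

Merge at B6: IN[B6] = OUT[B5] = {a@B4, b@B4, c@B0, c@B1, d@B5, e@B5, f@B3}
Applying B6's transfer function to that IN value gives OUT[B6] (row B6 above).

Answer: {a@B4, b@B4, c@B0, c@B1, d@B6, e@B6, f@B3}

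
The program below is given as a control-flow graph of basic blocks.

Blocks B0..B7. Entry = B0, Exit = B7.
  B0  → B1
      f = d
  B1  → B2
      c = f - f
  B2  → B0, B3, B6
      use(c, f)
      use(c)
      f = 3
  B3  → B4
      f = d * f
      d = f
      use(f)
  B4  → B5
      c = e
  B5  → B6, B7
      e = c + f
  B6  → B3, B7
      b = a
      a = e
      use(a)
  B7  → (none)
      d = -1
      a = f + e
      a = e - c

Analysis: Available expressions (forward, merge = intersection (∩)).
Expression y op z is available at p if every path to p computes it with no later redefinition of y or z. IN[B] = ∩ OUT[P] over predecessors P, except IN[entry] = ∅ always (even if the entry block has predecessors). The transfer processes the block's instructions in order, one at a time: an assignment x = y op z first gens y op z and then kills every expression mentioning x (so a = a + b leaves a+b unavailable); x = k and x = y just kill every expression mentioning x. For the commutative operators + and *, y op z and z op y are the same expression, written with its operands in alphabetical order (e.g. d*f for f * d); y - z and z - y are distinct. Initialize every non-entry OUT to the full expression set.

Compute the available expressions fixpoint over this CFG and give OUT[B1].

Fixpoint table:
  B0: | IN={} | OUT={}
  B1: | IN={} | OUT={f-f}
  B2: | IN={f-f} | OUT={}
  B3: | IN={} | OUT={}
  B4: | IN={} | OUT={}
  B5: | IN={} | OUT={c+f}
  B6: | IN={} | OUT={}
  B7: | IN={} | OUT={e+f, e-c}

Merge at B1: IN[B1] = OUT[B0] = {}
Applying B1's transfer function to that IN value gives OUT[B1] (row B1 above).

Answer: {f-f}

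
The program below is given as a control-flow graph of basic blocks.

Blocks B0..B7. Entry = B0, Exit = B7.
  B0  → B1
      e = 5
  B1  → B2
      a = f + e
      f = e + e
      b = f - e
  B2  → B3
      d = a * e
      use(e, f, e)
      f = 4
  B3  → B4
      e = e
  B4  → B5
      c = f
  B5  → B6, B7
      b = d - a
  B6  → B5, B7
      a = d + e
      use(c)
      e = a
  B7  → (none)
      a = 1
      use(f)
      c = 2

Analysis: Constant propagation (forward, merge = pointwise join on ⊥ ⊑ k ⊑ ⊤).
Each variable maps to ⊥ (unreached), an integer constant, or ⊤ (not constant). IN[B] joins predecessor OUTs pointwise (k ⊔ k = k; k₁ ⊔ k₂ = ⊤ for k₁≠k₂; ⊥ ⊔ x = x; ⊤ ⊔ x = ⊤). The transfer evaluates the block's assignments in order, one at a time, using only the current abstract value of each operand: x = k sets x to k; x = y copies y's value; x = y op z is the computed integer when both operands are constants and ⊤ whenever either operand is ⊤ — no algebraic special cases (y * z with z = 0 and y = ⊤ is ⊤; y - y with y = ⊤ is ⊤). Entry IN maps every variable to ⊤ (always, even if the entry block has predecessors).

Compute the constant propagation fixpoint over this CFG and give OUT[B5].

Per-block solution:
  B0: | IN=(all ⊤) | OUT={e:5; rest ⊤}
  B1: | IN={e:5; rest ⊤} | OUT={b:5, e:5, f:10; rest ⊤}
  B2: | IN={b:5, e:5, f:10; rest ⊤} | OUT={b:5, e:5, f:4; rest ⊤}
  B3: | IN={b:5, e:5, f:4; rest ⊤} | OUT={b:5, e:5, f:4; rest ⊤}
  B4: | IN={b:5, e:5, f:4; rest ⊤} | OUT={b:5, c:4, e:5, f:4; rest ⊤}
  B5: | IN={c:4, f:4; rest ⊤} | OUT={c:4, f:4; rest ⊤}
  B6: | IN={c:4, f:4; rest ⊤} | OUT={c:4, f:4; rest ⊤}
  B7: | IN={c:4, f:4; rest ⊤} | OUT={a:1, c:2, f:4; rest ⊤}

Merge at B5: IN[B5] = OUT[B4] ⊔ OUT[B6] = {a: ⊤, b: ⊤, c: 4, d: ⊤, e: ⊤, f: 4}
Applying B5's transfer function to that IN value gives OUT[B5] (row B5 above).

Answer: {a: ⊤, b: ⊤, c: 4, d: ⊤, e: ⊤, f: 4}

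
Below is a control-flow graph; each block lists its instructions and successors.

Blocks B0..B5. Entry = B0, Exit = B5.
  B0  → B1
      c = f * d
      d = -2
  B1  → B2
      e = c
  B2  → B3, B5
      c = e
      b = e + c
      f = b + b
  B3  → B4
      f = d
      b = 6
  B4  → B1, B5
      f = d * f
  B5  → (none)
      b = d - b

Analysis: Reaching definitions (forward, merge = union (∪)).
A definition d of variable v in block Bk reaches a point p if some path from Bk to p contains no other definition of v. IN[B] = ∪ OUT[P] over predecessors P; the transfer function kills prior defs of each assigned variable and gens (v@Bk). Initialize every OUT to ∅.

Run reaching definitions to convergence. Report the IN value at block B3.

Converged values:
  B0:   IN={}   OUT={c@B0, d@B0}
  B1:   IN={b@B3, c@B0, c@B2, d@B0, e@B1, f@B4}   OUT={b@B3, c@B0, c@B2, d@B0, e@B1, f@B4}
  B2:   IN={b@B3, c@B0, c@B2, d@B0, e@B1, f@B4}   OUT={b@B2, c@B2, d@B0, e@B1, f@B2}
  B3:   IN={b@B2, c@B2, d@B0, e@B1, f@B2}   OUT={b@B3, c@B2, d@B0, e@B1, f@B3}
  B4:   IN={b@B3, c@B2, d@B0, e@B1, f@B3}   OUT={b@B3, c@B2, d@B0, e@B1, f@B4}
  B5:   IN={b@B2, b@B3, c@B2, d@B0, e@B1, f@B2, f@B4}   OUT={b@B5, c@B2, d@B0, e@B1, f@B2, f@B4}

Merge at B3: IN[B3] = OUT[B2] = {b@B2, c@B2, d@B0, e@B1, f@B2}

Answer: {b@B2, c@B2, d@B0, e@B1, f@B2}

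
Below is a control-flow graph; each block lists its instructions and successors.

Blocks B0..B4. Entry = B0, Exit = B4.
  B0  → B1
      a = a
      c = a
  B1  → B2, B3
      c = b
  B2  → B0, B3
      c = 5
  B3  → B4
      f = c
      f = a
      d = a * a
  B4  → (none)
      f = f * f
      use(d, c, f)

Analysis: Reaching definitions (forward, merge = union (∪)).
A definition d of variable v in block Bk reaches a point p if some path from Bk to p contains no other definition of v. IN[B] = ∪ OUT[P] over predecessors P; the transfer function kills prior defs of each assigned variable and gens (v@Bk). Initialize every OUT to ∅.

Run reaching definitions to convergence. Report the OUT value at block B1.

Answer: {a@B0, c@B1}

Trace:
Fixpoint table:
  B0: | IN={a@B0, c@B2} | OUT={a@B0, c@B0}
  B1: | IN={a@B0, c@B0} | OUT={a@B0, c@B1}
  B2: | IN={a@B0, c@B1} | OUT={a@B0, c@B2}
  B3: | IN={a@B0, c@B1, c@B2} | OUT={a@B0, c@B1, c@B2, d@B3, f@B3}
  B4: | IN={a@B0, c@B1, c@B2, d@B3, f@B3} | OUT={a@B0, c@B1, c@B2, d@B3, f@B4}

Merge at B1: IN[B1] = OUT[B0] = {a@B0, c@B0}
Applying B1's transfer function to that IN value gives OUT[B1] (row B1 above).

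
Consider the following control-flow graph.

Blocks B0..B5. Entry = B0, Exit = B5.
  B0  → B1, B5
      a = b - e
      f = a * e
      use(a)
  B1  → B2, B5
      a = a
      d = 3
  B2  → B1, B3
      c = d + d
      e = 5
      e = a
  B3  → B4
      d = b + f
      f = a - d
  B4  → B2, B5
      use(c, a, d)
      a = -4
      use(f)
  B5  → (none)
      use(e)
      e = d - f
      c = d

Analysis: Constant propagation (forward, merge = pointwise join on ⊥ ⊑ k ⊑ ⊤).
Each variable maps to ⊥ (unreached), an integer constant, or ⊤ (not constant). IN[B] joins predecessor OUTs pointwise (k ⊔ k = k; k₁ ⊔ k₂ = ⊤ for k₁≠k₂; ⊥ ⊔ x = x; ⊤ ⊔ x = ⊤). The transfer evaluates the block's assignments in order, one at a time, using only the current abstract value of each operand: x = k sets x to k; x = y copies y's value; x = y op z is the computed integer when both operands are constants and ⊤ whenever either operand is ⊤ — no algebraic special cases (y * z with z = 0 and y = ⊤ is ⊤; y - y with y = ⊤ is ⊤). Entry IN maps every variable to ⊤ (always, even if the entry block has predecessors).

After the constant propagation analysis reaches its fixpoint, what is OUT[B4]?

Answer: {a: -4, b: ⊤, c: ⊤, d: ⊤, e: ⊤, f: ⊤}

Derivation:
Per-block solution:
  B0: | IN=(all ⊤) | OUT=(all ⊤)
  B1: | IN=(all ⊤) | OUT={d:3; rest ⊤}
  B2: | IN=(all ⊤) | OUT=(all ⊤)
  B3: | IN=(all ⊤) | OUT=(all ⊤)
  B4: | IN=(all ⊤) | OUT={a:-4; rest ⊤}
  B5: | IN=(all ⊤) | OUT=(all ⊤)

Merge at B4: IN[B4] = OUT[B3] = {a: ⊤, b: ⊤, c: ⊤, d: ⊤, e: ⊤, f: ⊤}
Applying B4's transfer function to that IN value gives OUT[B4] (row B4 above).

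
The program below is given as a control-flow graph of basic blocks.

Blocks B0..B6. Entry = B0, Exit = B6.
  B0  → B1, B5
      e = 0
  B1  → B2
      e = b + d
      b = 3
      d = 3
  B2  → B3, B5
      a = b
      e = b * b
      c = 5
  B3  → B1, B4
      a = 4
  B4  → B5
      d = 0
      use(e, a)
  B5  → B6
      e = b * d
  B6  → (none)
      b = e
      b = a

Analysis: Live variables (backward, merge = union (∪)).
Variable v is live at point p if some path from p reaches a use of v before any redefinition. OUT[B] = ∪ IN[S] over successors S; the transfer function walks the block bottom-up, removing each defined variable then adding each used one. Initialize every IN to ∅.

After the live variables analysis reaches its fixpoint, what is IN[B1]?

Answer: {b, d}

Working:
Fixpoint table:
  B0:  IN={a, b, d}  OUT={a, b, d}
  B1:  IN={b, d}  OUT={b, d}
  B2:  IN={b, d}  OUT={a, b, d, e}
  B3:  IN={b, d, e}  OUT={a, b, d, e}
  B4:  IN={a, b, e}  OUT={a, b, d}
  B5:  IN={a, b, d}  OUT={a, e}
  B6:  IN={a, e}  OUT={}

Merge at B1: OUT[B1] = IN[B2] = {b, d}
Applying B1's transfer function to that OUT value gives IN[B1] (row B1 above).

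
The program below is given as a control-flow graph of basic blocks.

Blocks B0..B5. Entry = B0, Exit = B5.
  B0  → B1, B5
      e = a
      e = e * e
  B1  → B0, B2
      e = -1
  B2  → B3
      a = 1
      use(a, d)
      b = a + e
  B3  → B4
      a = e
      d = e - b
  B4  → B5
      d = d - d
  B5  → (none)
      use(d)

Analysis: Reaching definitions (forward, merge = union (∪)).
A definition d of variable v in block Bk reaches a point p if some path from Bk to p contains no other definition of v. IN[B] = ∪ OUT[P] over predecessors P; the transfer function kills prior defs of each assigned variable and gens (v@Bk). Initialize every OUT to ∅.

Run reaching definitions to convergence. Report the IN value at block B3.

Answer: {a@B2, b@B2, e@B1}

Trace:
Per-block solution:
  B0: | IN={e@B1} | OUT={e@B0}
  B1: | IN={e@B0} | OUT={e@B1}
  B2: | IN={e@B1} | OUT={a@B2, b@B2, e@B1}
  B3: | IN={a@B2, b@B2, e@B1} | OUT={a@B3, b@B2, d@B3, e@B1}
  B4: | IN={a@B3, b@B2, d@B3, e@B1} | OUT={a@B3, b@B2, d@B4, e@B1}
  B5: | IN={a@B3, b@B2, d@B4, e@B0, e@B1} | OUT={a@B3, b@B2, d@B4, e@B0, e@B1}

Merge at B3: IN[B3] = OUT[B2] = {a@B2, b@B2, e@B1}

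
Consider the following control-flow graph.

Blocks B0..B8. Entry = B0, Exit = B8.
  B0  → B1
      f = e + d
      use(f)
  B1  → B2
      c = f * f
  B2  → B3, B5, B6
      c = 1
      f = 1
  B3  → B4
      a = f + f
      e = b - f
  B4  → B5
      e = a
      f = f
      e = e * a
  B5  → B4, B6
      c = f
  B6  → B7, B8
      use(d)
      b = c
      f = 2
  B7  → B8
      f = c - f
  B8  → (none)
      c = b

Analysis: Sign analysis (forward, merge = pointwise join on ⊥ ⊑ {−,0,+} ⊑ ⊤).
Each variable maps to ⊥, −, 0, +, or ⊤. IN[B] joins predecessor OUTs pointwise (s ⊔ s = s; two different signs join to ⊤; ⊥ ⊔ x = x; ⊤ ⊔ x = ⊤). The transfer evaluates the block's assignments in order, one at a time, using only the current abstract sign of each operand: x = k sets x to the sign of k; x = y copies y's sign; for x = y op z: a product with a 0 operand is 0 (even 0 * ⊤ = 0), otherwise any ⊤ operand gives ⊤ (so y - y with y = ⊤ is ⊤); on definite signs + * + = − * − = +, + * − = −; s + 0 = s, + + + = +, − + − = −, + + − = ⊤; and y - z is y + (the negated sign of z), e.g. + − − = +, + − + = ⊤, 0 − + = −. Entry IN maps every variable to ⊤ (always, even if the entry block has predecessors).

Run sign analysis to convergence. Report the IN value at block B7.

Fixpoint table:
  B0:  IN=(all ⊤)  OUT=(all ⊤)
  B1:  IN=(all ⊤)  OUT=(all ⊤)
  B2:  IN=(all ⊤)  OUT={c:+, f:+; rest ⊤}
  B3:  IN={c:+, f:+; rest ⊤}  OUT={a:+, c:+, f:+; rest ⊤}
  B4:  IN={c:+, f:+; rest ⊤}  OUT={c:+, f:+; rest ⊤}
  B5:  IN={c:+, f:+; rest ⊤}  OUT={c:+, f:+; rest ⊤}
  B6:  IN={c:+, f:+; rest ⊤}  OUT={b:+, c:+, f:+; rest ⊤}
  B7:  IN={b:+, c:+, f:+; rest ⊤}  OUT={b:+, c:+; rest ⊤}
  B8:  IN={b:+, c:+; rest ⊤}  OUT={b:+, c:+; rest ⊤}

Merge at B7: IN[B7] = OUT[B6] = {a: ⊤, b: +, c: +, d: ⊤, e: ⊤, f: +}

Answer: {a: ⊤, b: +, c: +, d: ⊤, e: ⊤, f: +}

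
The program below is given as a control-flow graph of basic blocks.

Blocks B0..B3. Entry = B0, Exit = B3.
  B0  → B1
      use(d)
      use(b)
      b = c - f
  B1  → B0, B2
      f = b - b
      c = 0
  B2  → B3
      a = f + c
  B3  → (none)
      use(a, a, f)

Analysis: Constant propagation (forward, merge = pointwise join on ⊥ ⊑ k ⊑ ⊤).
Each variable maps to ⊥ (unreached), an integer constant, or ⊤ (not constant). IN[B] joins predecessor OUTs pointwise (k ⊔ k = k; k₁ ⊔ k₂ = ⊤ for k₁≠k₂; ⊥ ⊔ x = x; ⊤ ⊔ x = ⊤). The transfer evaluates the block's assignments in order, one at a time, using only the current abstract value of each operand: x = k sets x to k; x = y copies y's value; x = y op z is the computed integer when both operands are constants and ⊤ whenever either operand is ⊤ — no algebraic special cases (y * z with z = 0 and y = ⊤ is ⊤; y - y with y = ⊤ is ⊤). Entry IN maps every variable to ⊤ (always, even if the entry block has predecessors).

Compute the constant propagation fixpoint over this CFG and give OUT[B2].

Answer: {a: ⊤, b: ⊤, c: 0, d: ⊤, e: ⊤, f: ⊤}

Working:
Per-block solution:
  B0:  IN=(all ⊤)  OUT=(all ⊤)
  B1:  IN=(all ⊤)  OUT={c:0; rest ⊤}
  B2:  IN={c:0; rest ⊤}  OUT={c:0; rest ⊤}
  B3:  IN={c:0; rest ⊤}  OUT={c:0; rest ⊤}

Merge at B2: IN[B2] = OUT[B1] = {a: ⊤, b: ⊤, c: 0, d: ⊤, e: ⊤, f: ⊤}
Applying B2's transfer function to that IN value gives OUT[B2] (row B2 above).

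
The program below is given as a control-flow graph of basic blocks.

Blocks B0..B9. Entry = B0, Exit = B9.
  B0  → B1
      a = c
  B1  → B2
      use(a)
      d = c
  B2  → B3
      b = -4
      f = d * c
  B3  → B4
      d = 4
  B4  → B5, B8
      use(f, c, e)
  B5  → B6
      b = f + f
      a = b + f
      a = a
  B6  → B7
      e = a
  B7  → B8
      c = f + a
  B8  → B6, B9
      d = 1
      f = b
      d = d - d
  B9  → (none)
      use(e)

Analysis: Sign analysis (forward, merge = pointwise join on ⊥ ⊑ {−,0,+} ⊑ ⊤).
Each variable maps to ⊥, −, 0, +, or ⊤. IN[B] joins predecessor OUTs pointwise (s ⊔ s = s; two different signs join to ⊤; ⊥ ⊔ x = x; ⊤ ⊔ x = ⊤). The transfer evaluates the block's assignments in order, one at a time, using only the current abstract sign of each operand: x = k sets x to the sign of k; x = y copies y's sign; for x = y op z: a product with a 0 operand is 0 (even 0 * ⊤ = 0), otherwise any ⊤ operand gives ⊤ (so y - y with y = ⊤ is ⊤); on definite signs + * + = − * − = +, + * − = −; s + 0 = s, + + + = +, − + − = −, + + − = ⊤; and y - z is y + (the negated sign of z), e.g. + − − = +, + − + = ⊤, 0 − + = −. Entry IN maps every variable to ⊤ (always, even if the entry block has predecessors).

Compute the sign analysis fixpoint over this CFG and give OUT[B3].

Per-block solution:
  B0:   IN=(all ⊤)   OUT=(all ⊤)
  B1:   IN=(all ⊤)   OUT=(all ⊤)
  B2:   IN=(all ⊤)   OUT={b:-; rest ⊤}
  B3:   IN={b:-; rest ⊤}   OUT={b:-, d:+; rest ⊤}
  B4:   IN={b:-, d:+; rest ⊤}   OUT={b:-, d:+; rest ⊤}
  B5:   IN={b:-, d:+; rest ⊤}   OUT={d:+; rest ⊤}
  B6:   IN=(all ⊤)   OUT=(all ⊤)
  B7:   IN=(all ⊤)   OUT=(all ⊤)
  B8:   IN=(all ⊤)   OUT=(all ⊤)
  B9:   IN=(all ⊤)   OUT=(all ⊤)

Merge at B3: IN[B3] = OUT[B2] = {a: ⊤, b: -, c: ⊤, d: ⊤, e: ⊤, f: ⊤}
Applying B3's transfer function to that IN value gives OUT[B3] (row B3 above).

Answer: {a: ⊤, b: -, c: ⊤, d: +, e: ⊤, f: ⊤}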